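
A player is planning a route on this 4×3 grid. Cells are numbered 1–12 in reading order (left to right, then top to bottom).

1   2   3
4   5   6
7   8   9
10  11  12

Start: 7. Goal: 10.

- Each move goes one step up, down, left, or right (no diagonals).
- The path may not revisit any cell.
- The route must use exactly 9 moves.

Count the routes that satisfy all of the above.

9

Need simple routes of exactly 9 moves from 7 to 10 (Manhattan distance 1, so 4 moves are spent on a detour and 4 undoing it).
Branch systematically from the start, pruning whenever the remaining move budget drops below the Manhattan distance to 10 or differs from it in parity. Grouping the completions by first move — via 4: 8; via 8: 1 (no valid completion starts via 10) — and summing: 8 + 1 = 9.
That gives 9 routes.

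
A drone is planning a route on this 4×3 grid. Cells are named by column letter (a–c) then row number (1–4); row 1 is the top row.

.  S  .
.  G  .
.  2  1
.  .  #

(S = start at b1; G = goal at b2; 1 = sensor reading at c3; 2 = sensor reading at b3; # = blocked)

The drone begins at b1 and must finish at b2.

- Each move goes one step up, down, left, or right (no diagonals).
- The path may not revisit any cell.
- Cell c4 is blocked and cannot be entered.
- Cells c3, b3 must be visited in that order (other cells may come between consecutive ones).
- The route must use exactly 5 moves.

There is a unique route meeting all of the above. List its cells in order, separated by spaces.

b1 c1 c2 c3 b3 b2

The waypoints must appear in the order c3, b3, with no cell reused.
Route from b1: right 1 to c1, down 2 to c3, left 1 to b3, up 1 to b2 — 5 moves in all.
Check: order respected (1 at step 3, 2 at step 4); 5 moves as required.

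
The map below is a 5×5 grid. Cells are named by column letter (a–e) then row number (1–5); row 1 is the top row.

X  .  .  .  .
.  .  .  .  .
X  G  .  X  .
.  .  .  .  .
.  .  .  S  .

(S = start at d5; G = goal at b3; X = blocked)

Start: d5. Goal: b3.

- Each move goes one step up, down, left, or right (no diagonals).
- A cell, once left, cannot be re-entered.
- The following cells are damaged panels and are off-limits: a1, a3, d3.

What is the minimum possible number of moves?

The Manhattan distance from d5 to b3 is |5−3| + |4−2| = 4, so at least 4 moves are needed.
A route of 4 moves achieves this: d5 → d4 → c4 → c3 → b3.
Since 4 matches the lower bound, it is optimal.

4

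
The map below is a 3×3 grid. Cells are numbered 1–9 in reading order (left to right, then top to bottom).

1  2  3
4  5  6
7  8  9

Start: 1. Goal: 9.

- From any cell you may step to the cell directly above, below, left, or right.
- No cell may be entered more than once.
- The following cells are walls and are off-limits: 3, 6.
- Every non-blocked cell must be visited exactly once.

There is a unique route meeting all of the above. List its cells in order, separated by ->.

Need to visit all 7 open cells exactly once, starting at 1 and ending at 9.
Cell 2 has only two open neighbours (5 and 1), so the path must pass straight through it: one of those is the cell it's entered from and the other is where it exits.
Route from 1: right to 2, down to 5, left to 4, down to 7, 2× right (reaching 9) — 6 moves in all.
Check: all 7 open cells covered.

1 -> 2 -> 5 -> 4 -> 7 -> 8 -> 9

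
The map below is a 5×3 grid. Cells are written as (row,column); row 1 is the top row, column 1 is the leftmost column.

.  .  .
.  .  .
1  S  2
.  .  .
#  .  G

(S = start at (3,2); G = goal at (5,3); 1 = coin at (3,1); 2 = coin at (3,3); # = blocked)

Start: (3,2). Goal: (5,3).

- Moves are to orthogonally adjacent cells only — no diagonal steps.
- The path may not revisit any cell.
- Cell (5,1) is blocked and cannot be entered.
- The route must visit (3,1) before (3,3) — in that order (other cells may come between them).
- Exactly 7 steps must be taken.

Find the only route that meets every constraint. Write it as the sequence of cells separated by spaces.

The waypoints must appear in the order (3,1), (3,3), with no cell reused.
Route from (3,2): left 1 to (3,1), up 1 to (2,1), right 2 to (2,3), down 3 to (5,3) — 7 moves in all.
Check: order respected (1 at step 1, 2 at step 5); 7 moves as required.

(3,2) (3,1) (2,1) (2,2) (2,3) (3,3) (4,3) (5,3)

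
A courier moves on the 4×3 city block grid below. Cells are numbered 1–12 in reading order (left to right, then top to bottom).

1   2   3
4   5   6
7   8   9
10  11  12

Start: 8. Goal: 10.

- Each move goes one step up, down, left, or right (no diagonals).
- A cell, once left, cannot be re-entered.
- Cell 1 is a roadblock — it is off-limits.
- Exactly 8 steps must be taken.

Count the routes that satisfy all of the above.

4

Need simple routes of exactly 8 moves from 8 to 10 (Manhattan distance 2, so 3 moves are spent on a detour and 3 undoing it).
Enumerating: 8 5 2 3 6 9 12 11 10 | 8 11 12 9 6 5 4 7 10 | 8 7 4 5 6 9 12 11 10 | 8 9 6 3 2 5 4 7 10.
That gives 4 routes.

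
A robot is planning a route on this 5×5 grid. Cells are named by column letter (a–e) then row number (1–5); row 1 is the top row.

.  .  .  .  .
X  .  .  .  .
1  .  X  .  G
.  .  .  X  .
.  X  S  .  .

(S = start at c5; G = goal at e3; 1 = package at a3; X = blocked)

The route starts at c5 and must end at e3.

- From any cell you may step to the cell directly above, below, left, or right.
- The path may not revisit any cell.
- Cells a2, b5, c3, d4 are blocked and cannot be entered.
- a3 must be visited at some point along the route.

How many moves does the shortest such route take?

10

Any route passes through a3 somewhere between c5 and e3. Summing Manhattan distances along the two legs (c5 → a3 → e3) gives a lower bound of 4 + 4 = 8 moves.
That bound ignores the blocked cells. Measuring each leg by the fewest moves that actually steer around them (c5→a3: 4; a3→e3: 6) raises the lower bound to 10.
A route of 10 moves exists: c5 → c4 → b4 → a4 → a3 → b3 → b2 → c2 → d2 → d3 → e3.
Since 10 matches that lower bound, it is optimal.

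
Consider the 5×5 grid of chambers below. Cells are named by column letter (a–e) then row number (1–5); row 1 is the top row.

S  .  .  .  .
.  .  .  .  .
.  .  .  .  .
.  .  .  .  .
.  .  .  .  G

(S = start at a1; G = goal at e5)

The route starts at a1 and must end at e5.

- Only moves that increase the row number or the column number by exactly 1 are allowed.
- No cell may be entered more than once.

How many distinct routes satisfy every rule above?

70

A right/down-only route from a1 to e5 makes exactly 4 down-moves and 4 right-moves in some order.
With no other constraints that would be C(8,4) = 70 routes.
That gives 70 routes.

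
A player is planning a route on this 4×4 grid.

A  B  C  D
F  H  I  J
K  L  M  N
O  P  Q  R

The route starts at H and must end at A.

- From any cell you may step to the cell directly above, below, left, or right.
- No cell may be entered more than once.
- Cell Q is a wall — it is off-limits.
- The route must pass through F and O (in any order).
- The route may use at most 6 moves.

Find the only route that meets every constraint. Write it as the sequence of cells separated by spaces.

Any route must reach F and O and still end at A within 6 moves, so the order of the required stops is forced.
Route from H: 2× down (reaching P), left to O, 3× up (reaching A) — 6 moves in all.
Check: all required cells visited; 6 ≤ 6 moves.

H L P O K F A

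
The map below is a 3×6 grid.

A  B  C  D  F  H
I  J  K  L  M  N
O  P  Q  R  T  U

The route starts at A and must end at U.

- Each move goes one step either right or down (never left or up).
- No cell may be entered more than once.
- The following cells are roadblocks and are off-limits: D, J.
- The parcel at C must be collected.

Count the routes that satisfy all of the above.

A right/down-only route from A to U makes exactly 2 down-moves and 5 right-moves in some order.
With no other constraints that would be C(7,2) = 21 routes.
Split at C and multiply the segment counts (each segment already excludes blocked cells): A→C: 1; C→U: 4; product = 4.
That gives 4 routes.

4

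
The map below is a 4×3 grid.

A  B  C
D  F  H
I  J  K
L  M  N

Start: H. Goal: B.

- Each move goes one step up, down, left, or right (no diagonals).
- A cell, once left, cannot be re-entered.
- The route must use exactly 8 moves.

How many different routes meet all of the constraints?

9

Need simple routes of exactly 8 moves from H to B (Manhattan distance 2, so 3 moves are spent on a detour and 3 undoing it).
Branch systematically from the start, pruning whenever the remaining move budget drops below the Manhattan distance to B or differs from it in parity. Grouping the completions by first move — via K: 8; via F: 1 (no valid completion starts via C) — and summing: 8 + 1 = 9.
That gives 9 routes.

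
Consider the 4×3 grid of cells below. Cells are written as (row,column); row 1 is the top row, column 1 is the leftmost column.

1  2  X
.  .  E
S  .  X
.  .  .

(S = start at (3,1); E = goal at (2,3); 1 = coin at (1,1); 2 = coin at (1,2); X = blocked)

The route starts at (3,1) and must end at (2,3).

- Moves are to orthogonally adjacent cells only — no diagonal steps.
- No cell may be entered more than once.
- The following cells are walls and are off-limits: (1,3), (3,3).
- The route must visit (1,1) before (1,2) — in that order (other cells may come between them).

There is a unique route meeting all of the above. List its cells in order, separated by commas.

The waypoints must appear in the order (1,1), (1,2), with no cell reused.
Route from (3,1): 2× up (reaching (1,1)), right to (1,2), down to (2,2), right to (2,3) — 5 moves in all.
Check: order respected (1 at step 2, 2 at step 3).

(3,1), (2,1), (1,1), (1,2), (2,2), (2,3)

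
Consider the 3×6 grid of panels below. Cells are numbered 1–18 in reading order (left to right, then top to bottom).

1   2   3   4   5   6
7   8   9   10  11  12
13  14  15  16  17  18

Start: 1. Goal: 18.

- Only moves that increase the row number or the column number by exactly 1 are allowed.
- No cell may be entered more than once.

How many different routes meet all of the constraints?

A right/down-only route from 1 to 18 makes exactly 2 down-moves and 5 right-moves in some order.
With no other constraints that would be C(7,2) = 21 routes.
That gives 21 routes.

21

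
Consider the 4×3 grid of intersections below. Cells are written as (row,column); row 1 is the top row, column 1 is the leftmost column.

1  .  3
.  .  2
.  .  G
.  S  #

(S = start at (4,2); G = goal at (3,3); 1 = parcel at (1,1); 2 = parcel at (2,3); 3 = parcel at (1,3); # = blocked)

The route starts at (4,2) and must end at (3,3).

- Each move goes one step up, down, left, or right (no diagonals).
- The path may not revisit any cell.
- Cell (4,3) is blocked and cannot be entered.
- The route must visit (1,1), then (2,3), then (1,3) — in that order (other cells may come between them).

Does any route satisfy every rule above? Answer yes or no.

no

Ignoring the required order, 5 revisit-free routes from (4,2) to (3,3) pass through all of (1,1), (2,3), and (1,3); the waypoint orders that occur are (1,1) → (1,3) → (2,3) (5) — never (1,1) → (2,3) → (1,3).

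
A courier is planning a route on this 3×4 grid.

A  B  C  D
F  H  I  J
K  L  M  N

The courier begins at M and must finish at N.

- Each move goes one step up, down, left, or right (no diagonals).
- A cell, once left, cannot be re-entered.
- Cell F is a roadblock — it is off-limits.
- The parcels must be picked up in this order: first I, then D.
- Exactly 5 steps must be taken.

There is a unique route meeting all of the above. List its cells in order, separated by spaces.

M I C D J N

The waypoints must appear in the order I, D, with no cell reused.
Route from M: 2× up (reaching C), right to D, 2× down (reaching N) — 5 moves in all.
Check: order respected (I at step 1, D at step 3); 5 moves as required.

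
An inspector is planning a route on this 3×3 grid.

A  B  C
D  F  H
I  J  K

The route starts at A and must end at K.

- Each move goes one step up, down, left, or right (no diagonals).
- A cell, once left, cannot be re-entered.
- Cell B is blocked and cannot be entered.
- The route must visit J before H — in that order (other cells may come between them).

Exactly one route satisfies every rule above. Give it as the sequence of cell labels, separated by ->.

The waypoints must appear in the order J, H, with no cell reused.
Route from A: 2× down (reaching I), right to J, up to F, right to H, down to K — 6 moves in all.
Check: order respected (J at step 3, H at step 5).

A -> D -> I -> J -> F -> H -> K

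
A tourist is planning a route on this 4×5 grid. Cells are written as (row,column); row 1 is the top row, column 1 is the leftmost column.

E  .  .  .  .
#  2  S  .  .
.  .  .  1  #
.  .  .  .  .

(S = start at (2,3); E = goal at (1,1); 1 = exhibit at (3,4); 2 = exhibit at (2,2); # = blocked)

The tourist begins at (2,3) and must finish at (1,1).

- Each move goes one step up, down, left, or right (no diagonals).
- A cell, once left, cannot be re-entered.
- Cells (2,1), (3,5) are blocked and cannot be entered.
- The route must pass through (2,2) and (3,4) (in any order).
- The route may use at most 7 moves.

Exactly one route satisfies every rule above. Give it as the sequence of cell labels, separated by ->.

The 7-move cap with required stops at (2,2), (3,4) leaves no slack for detours.
Route from (2,3): right 1 to (2,4), down 1 to (3,4), left 2 to (3,2), up 2 to (1,2), left 1 to (1,1) — 7 moves in all.
Check: all required cells visited; 7 ≤ 7 moves.

(2,3) -> (2,4) -> (3,4) -> (3,3) -> (3,2) -> (2,2) -> (1,2) -> (1,1)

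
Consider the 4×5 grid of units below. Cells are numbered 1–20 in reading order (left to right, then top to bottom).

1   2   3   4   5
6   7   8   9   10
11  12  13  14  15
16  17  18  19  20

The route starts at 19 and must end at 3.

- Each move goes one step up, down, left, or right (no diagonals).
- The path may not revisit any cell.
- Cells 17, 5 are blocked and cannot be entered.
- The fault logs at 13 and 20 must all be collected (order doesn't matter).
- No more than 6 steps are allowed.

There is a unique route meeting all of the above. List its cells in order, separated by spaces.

19 20 15 14 13 8 3

Any route must reach 13 and 20 and still end at 3 within 6 moves, so the order of the required stops is forced.
Route from 19: right to 20, up to 15, 2× left (reaching 13), 2× up (reaching 3) — 6 moves in all.
Check: all required cells visited; 6 ≤ 6 moves.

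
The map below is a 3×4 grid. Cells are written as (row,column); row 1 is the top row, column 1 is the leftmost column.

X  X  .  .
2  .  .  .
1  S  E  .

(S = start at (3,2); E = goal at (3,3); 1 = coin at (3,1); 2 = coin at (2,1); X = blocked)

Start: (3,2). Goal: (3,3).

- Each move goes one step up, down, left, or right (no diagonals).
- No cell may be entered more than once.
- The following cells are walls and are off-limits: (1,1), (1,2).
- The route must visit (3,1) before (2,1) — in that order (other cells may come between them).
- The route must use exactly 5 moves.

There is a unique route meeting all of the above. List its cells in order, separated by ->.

(3,2) -> (3,1) -> (2,1) -> (2,2) -> (2,3) -> (3,3)

The waypoints must appear in the order (3,1), (2,1), with no cell reused.
Route from (3,2): left to (3,1), up to (2,1), 2× right (reaching (2,3)), down to (3,3) — 5 moves in all.
Check: order respected (1 at step 1, 2 at step 2); 5 moves as required.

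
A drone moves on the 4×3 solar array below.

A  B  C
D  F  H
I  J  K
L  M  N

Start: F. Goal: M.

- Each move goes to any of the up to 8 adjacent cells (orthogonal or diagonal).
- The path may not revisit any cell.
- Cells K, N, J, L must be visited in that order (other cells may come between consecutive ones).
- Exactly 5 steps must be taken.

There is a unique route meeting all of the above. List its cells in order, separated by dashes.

The waypoints must appear in the order K, N, J, L, with no cell reused.
Route from F: down-right 1 to K, down 1 to N, up-left 1 to J, down-left 1 to L, right 1 to M — 5 moves in all.
Check: order respected (K at step 1, N at step 2, J at step 3, L at step 4); 5 moves as required.

F - K - N - J - L - M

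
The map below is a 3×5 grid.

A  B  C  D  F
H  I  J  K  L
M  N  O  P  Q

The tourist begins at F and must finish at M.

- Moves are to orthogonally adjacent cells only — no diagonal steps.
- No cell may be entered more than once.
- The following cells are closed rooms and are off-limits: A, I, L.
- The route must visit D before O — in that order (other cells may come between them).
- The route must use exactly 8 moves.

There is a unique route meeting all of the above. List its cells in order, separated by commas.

The waypoints must appear in the order D, O, with no cell reused.
Route from F: 2× left (reaching C), down to J, right to K, down to P, 3× left (reaching M) — 8 moves in all.
Check: order respected (D at step 1, O at step 6); 8 moves as required.

F, D, C, J, K, P, O, N, M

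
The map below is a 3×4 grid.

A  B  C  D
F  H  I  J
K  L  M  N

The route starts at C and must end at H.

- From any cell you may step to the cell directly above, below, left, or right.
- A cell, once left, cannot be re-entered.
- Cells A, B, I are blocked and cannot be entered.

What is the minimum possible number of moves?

6

The Manhattan distance from C to H is |1−2| + |3−2| = 2, so at least 2 moves are needed.
That bound ignores the blocked cells. Measuring each leg by the fewest moves that actually steer around them (C→H: 6) raises the lower bound to 6.
A route of 6 moves exists: C → D → J → N → M → L → H.
Since 6 matches that lower bound, it is optimal.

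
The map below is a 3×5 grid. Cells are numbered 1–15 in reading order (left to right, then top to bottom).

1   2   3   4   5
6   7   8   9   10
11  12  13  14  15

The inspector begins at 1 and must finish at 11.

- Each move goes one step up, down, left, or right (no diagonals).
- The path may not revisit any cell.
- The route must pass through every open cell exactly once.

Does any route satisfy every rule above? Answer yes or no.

yes

One route that works: 1 → 6 → 7 → 2 → 3 → 8 → 9 → 4 → 5 → 10 → 15 → 14 → 13 → 12 → 11.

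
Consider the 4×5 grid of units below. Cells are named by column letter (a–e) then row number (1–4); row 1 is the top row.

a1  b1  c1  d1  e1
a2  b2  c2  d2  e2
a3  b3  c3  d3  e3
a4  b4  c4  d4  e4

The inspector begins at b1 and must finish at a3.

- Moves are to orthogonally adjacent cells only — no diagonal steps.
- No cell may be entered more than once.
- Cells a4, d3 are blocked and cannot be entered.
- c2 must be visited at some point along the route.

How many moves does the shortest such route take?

Any route passes through c2 somewhere between b1 and a3. Summing Manhattan distances along the two legs (b1 → c2 → a3) gives a lower bound of 2 + 3 = 5 moves.
A route of 5 moves achieves this: b1 → b2 → c2 → c3 → b3 → a3.
Since 5 matches the lower bound, it is optimal.

5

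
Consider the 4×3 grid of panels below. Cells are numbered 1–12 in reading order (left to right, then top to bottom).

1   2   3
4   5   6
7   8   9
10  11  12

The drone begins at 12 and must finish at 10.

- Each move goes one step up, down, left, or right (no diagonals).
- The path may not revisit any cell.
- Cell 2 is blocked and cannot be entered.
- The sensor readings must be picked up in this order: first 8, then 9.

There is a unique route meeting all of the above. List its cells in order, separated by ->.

12 -> 11 -> 8 -> 9 -> 6 -> 5 -> 4 -> 7 -> 10

The waypoints must appear in the order 8, 9, with no cell reused.
Route from 12: left to 11, up to 8, right to 9, up to 6, 2× left (reaching 4), 2× down (reaching 10) — 8 moves in all.
Check: order respected (8 at step 2, 9 at step 3).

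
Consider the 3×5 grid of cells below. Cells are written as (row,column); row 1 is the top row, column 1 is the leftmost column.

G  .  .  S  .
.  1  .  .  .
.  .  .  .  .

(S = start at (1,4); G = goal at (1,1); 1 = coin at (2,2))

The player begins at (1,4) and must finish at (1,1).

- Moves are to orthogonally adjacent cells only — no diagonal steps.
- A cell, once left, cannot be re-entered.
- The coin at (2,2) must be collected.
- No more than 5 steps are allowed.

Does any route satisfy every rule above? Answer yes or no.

yes

One route that works: (1,4) → (2,4) → (2,3) → (2,2) → (1,2) → (1,1).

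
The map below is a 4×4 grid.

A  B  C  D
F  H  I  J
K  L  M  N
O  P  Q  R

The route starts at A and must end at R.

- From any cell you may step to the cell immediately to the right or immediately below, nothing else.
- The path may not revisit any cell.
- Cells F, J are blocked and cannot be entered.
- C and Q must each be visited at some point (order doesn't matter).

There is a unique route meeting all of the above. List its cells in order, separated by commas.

A, B, C, I, M, Q, R

Moves only go right or down, so the column and row indices never decrease.
Route from A: 2× right (reaching C), 3× down (reaching Q), right to R — 6 moves in all.
Check: all required cells visited.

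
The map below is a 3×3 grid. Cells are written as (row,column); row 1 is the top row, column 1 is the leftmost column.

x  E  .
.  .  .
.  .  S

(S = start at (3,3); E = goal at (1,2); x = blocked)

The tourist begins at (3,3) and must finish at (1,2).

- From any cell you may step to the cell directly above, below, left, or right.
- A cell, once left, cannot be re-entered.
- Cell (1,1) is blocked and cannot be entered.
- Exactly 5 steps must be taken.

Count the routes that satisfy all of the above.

2

Need simple routes of exactly 5 moves from (3,3) to (1,2) (Manhattan distance 3, so 1 moves are spent on a detour and 1 undoing it).
Enumerating: (3,3) (3,2) (2,2) (2,3) (1,3) (1,2) | (3,3) (3,2) (3,1) (2,1) (2,2) (1,2).
That gives 2 routes.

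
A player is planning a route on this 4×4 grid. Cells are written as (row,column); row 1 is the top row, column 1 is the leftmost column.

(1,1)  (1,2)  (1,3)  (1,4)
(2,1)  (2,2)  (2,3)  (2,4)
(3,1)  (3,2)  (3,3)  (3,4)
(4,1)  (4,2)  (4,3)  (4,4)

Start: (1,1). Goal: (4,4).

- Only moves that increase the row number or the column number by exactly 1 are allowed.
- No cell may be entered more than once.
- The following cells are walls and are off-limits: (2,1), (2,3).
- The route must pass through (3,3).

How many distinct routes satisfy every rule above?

A right/down-only route from (1,1) to (4,4) makes exactly 3 down-moves and 3 right-moves in some order.
With no other constraints that would be C(6,3) = 20 routes.
Split at (3,3) and multiply the segment counts (each segment already excludes blocked cells): (1,1)→(3,3): 1; (3,3)→(4,4): 2; product = 2.
That gives 2 routes.

2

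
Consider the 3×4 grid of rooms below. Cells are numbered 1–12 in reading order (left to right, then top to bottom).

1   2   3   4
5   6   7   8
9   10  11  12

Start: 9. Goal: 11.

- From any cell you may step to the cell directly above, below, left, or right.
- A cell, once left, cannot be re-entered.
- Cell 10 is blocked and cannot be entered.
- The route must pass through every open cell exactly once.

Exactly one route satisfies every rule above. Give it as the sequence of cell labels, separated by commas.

Need to visit all 11 open cells exactly once, starting at 9 and ending at 11.
Cell 12 has only two open neighbours (8 and 11), so the path must pass straight through it: one of those is the cell it's entered from and the other is where it exits.
Route from 9: up 2 to 1, right 1 to 2, down 1 to 6, right 1 to 7, up 1 to 3, right 1 to 4, down 2 to 12, left 1 to 11 — 10 moves in all.
Check: all 11 open cells covered.

9, 5, 1, 2, 6, 7, 3, 4, 8, 12, 11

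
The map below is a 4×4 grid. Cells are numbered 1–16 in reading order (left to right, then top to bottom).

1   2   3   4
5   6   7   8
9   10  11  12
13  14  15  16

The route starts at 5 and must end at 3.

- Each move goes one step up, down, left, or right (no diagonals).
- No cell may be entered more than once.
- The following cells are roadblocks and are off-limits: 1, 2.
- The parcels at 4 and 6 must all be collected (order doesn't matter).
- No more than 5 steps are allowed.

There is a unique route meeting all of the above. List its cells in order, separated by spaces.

Any route must reach 4 and 6 and still end at 3 within 5 moves, so the order of the required stops is forced.
Route from 5: 3× right (reaching 8), up to 4, left to 3 — 5 moves in all.
Check: all required cells visited; 5 ≤ 5 moves.

5 6 7 8 4 3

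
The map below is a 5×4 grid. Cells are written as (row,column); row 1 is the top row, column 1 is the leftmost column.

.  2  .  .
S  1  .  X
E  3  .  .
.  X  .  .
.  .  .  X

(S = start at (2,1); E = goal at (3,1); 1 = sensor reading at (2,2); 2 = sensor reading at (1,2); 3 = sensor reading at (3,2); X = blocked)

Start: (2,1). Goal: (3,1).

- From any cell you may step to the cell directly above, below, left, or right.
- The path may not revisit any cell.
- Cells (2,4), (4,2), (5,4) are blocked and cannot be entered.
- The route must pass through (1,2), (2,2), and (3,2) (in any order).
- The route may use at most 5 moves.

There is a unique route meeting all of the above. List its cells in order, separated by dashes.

The budget equals the shortest possible length, so every move has to be on a shortest route through the required cells.
Route from (2,1): up 1 to (1,1), right 1 to (1,2), down 2 to (3,2), left 1 to (3,1) — 5 moves in all.
Check: all required cells visited; 5 ≤ 5 moves.

(2,1) - (1,1) - (1,2) - (2,2) - (3,2) - (3,1)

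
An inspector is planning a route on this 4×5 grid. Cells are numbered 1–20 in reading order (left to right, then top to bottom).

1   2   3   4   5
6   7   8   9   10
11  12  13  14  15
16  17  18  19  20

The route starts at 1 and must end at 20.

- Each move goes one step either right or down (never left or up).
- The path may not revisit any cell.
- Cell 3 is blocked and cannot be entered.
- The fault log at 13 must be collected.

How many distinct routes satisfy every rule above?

A right/down-only route from 1 to 20 makes exactly 3 down-moves and 4 right-moves in some order.
With no other constraints that would be C(7,3) = 35 routes.
Split at 13 and multiply the segment counts (each segment already excludes blocked cells): 1→13: 5; 13→20: 3; product = 15.
That gives 15 routes.

15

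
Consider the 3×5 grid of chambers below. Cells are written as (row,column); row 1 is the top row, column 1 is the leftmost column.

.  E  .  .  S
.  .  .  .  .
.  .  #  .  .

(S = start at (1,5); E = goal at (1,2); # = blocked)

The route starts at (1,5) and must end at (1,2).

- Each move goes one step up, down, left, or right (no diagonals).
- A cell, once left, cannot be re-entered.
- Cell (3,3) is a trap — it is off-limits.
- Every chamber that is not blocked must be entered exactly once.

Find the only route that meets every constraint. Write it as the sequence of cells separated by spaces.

(1,5) (2,5) (3,5) (3,4) (2,4) (1,4) (1,3) (2,3) (2,2) (3,2) (3,1) (2,1) (1,1) (1,2)

Need to visit all 14 open cells exactly once, starting at (1,5) and ending at (1,2).
Cell (3,2) has only two open neighbours ((2,2) and (3,1)), so the path must pass straight through it: one of those is the cell it's entered from and the other is where it exits.
Route from (1,5): 2× down (reaching (3,5)), left to (3,4), 2× up (reaching (1,4)), left to (1,3), down to (2,3), left to (2,2), down to (3,2), left to (3,1), 2× up (reaching (1,1)), right to (1,2) — 13 moves in all.
Check: all 14 open cells covered.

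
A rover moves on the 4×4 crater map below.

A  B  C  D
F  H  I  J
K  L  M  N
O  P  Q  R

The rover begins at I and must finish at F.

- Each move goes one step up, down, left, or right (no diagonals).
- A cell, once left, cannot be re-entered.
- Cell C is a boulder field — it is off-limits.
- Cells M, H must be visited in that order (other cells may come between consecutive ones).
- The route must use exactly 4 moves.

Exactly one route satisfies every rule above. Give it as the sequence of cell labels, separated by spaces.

The waypoints must appear in the order M, H, with no cell reused.
Route from I: down 1 to M, left 1 to L, up 1 to H, left 1 to F — 4 moves in all.
Check: order respected (M at step 1, H at step 3); 4 moves as required.

I M L H F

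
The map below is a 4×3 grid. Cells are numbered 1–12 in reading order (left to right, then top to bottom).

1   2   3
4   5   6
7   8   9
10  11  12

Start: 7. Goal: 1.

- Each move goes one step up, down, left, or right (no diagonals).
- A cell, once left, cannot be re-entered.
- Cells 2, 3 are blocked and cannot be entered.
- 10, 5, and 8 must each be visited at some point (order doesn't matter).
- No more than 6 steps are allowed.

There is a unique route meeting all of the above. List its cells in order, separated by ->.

The 6-move cap with required stops at 10, 5, 8 leaves no slack for detours.
Route from 7: down to 10, right to 11, 2× up (reaching 5), left to 4, up to 1 — 6 moves in all.
Check: all required cells visited; 6 ≤ 6 moves.

7 -> 10 -> 11 -> 8 -> 5 -> 4 -> 1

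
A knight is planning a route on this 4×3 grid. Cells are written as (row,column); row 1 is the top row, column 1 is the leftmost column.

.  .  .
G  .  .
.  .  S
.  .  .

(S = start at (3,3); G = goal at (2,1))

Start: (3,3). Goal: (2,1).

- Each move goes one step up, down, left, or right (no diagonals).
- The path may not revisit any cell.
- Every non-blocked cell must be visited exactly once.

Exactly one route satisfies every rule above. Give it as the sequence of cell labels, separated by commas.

(3,3), (4,3), (4,2), (4,1), (3,1), (3,2), (2,2), (2,3), (1,3), (1,2), (1,1), (2,1)

Need to visit all 12 open cells exactly once, starting at (3,3) and ending at (2,1).
Cell (1,3) has only two open neighbours ((2,3) and (1,2)), so the path must pass straight through it: one of those is the cell it's entered from and the other is where it exits.
Route from (3,3): down to (4,3), 2× left (reaching (4,1)), up to (3,1), right to (3,2), up to (2,2), right to (2,3), up to (1,3), 2× left (reaching (1,1)), down to (2,1) — 11 moves in all.
Check: all 12 open cells covered.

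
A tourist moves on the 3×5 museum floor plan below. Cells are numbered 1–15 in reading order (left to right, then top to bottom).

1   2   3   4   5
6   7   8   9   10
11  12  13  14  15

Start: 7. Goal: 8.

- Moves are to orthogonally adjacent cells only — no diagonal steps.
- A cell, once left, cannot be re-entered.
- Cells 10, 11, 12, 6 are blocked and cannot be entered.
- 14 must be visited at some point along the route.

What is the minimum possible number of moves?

7

Any route passes through 14 somewhere between 7 and 8. Summing Manhattan distances along the two legs (7 → 14 → 8) gives a lower bound of 3 + 2 = 5 moves.
The shortest route satisfying every rule uses 7 moves: 7 → 2 → 3 → 4 → 9 → 14 → 13 → 8.
The no-revisit rule (legs can't share cells) pushes the minimum above the 5-move bound; an exhaustive check rules out every length from 5 to 6, leaving 7 as the minimum.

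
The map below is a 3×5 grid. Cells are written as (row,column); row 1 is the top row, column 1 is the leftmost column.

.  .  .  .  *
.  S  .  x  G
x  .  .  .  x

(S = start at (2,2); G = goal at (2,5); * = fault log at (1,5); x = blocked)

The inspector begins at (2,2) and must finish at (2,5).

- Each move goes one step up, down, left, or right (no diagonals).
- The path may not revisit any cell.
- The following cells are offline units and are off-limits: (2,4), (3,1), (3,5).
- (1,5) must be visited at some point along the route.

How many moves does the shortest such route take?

5

Any route passes through (1,5) somewhere between (2,2) and (2,5). Summing Manhattan distances along the two legs ((2,2) → (1,5) → (2,5)) gives a lower bound of 4 + 1 = 5 moves.
A route of 5 moves achieves this: (2,2) → (1,2) → (1,3) → (1,4) → (1,5) → (2,5).
Since 5 matches the lower bound, it is optimal.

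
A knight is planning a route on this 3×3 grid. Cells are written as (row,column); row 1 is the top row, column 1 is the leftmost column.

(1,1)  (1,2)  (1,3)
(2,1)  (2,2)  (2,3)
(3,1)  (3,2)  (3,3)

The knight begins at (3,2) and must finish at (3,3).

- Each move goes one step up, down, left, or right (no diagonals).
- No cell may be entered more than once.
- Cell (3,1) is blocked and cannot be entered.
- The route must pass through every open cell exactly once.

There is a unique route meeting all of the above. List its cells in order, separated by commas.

(3,2), (2,2), (2,1), (1,1), (1,2), (1,3), (2,3), (3,3)

Need to visit all 8 open cells exactly once, starting at (3,2) and ending at (3,3).
Cell (1,3) has only two open neighbours ((2,3) and (1,2)), so the path must pass straight through it: one of those is the cell it's entered from and the other is where it exits.
Route from (3,2): up to (2,2), left to (2,1), up to (1,1), 2× right (reaching (1,3)), 2× down (reaching (3,3)) — 7 moves in all.
Check: all 8 open cells covered.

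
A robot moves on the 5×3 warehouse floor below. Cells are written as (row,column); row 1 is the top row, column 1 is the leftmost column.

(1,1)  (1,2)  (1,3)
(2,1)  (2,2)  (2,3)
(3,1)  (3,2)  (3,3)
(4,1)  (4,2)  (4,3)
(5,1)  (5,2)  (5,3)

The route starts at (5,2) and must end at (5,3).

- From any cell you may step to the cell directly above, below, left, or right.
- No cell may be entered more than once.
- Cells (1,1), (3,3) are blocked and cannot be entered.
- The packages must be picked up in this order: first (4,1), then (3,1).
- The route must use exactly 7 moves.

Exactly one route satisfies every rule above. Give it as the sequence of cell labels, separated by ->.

(5,2) -> (5,1) -> (4,1) -> (3,1) -> (3,2) -> (4,2) -> (4,3) -> (5,3)

The waypoints must appear in the order (4,1), (3,1), with no cell reused.
Route from (5,2): left 1 to (5,1), up 2 to (3,1), right 1 to (3,2), down 1 to (4,2), right 1 to (4,3), down 1 to (5,3) — 7 moves in all.
Check: order respected ((4,1) at step 2, (3,1) at step 3); 7 moves as required.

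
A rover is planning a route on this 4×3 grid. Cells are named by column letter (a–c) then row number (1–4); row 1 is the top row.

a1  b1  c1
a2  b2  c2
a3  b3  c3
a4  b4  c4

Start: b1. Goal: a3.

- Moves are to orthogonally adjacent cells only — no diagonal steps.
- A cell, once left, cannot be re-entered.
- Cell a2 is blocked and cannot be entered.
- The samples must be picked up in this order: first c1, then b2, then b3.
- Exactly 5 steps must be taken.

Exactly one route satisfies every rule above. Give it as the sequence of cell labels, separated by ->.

b1 -> c1 -> c2 -> b2 -> b3 -> a3

The waypoints must appear in the order c1, b2, b3, with no cell reused.
Route from b1: right 1 to c1, down 1 to c2, left 1 to b2, down 1 to b3, left 1 to a3 — 5 moves in all.
Check: order respected (c1 at step 1, b2 at step 3, b3 at step 4); 5 moves as required.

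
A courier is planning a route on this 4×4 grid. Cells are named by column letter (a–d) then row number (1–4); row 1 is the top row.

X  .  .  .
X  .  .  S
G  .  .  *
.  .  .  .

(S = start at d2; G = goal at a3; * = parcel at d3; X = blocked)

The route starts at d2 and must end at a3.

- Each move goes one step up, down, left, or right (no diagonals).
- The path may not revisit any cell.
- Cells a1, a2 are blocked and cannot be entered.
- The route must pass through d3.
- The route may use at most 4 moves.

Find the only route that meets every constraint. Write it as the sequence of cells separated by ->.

d2 -> d3 -> c3 -> b3 -> a3

Any route must reach d3 and still end at a3 within 4 moves, so the order of the required stops is forced.
Route from d2: down to d3, 3× left (reaching a3) — 4 moves in all.
Check: all required cells visited; 4 ≤ 4 moves.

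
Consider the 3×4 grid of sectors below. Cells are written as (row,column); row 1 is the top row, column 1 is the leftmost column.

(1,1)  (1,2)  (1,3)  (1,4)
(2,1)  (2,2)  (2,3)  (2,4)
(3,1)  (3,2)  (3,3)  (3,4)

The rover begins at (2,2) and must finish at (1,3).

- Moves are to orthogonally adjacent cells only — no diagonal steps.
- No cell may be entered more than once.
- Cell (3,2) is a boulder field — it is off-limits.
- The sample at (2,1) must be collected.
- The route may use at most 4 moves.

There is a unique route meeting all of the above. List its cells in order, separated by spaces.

(2,2) (2,1) (1,1) (1,2) (1,3)

Any route must reach (2,1) and still end at (1,3) within 4 moves, so the order of the required stops is forced.
Route from (2,2): left to (2,1), up to (1,1), 2× right (reaching (1,3)) — 4 moves in all.
Check: all required cells visited; 4 ≤ 4 moves.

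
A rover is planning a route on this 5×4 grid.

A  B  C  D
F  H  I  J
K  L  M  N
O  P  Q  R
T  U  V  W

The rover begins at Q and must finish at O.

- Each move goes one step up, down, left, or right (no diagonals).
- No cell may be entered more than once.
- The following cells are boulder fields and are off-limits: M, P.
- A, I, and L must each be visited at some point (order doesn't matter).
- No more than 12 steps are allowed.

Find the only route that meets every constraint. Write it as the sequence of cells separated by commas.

Q, R, N, J, I, C, B, A, F, H, L, K, O

The 12-move cap with required stops at A, I, L leaves no slack for detours.
Route from Q: right to R, 2× up (reaching J), left to I, up to C, 2× left (reaching A), down to F, right to H, down to L, left to K, down to O — 12 moves in all.
Check: all required cells visited; 12 ≤ 12 moves.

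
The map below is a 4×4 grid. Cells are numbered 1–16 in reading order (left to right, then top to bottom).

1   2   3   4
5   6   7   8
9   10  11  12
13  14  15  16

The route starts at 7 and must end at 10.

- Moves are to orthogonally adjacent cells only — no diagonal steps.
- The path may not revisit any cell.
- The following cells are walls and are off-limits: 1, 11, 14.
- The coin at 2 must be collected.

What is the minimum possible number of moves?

4

Any route passes through 2 somewhere between 7 and 10. Summing Manhattan distances along the two legs (7 → 2 → 10) gives a lower bound of 2 + 2 = 4 moves.
A route of 4 moves achieves this: 7 → 3 → 2 → 6 → 10.
Since 4 matches the lower bound, it is optimal.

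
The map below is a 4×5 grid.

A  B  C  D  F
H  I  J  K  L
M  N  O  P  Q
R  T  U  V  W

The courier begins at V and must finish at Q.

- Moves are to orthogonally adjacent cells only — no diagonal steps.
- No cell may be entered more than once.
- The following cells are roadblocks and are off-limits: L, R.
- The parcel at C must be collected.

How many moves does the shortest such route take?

Any route passes through C somewhere between V and Q. Summing Manhattan distances along the two legs (V → C → Q) gives a lower bound of 4 + 4 = 8 moves.
A route of 8 moves achieves this: V → U → O → J → C → D → K → P → Q.
Since 8 matches the lower bound, it is optimal.

8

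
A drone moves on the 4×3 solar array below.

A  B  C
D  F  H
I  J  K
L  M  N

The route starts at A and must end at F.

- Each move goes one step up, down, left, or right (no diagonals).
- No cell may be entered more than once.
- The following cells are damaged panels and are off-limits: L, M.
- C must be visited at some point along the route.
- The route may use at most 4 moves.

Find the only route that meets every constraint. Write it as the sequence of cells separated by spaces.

A B C H F

The budget equals the shortest possible length, so every move has to be on a shortest route through the required cells.
Route from A: right 2 to C, down 1 to H, left 1 to F — 4 moves in all.
Check: all required cells visited; 4 ≤ 4 moves.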